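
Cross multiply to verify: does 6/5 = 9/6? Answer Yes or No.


Cross multiply to check 6/5 = 9/6
Left cross product: 6 * 6 = 36
Right cross product: 5 * 9 = 45
36 != 45
Not equal, so proportions differ => No

No


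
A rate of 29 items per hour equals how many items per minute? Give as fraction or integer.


Converting from per hour to per minute
Rate = 29 items per hour
Divide by 60: 29/60
= 29/60 items per minute

29/60


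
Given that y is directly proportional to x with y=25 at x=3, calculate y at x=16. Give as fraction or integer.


Direct proportion: y = kx
Find k: k = 25/3 = 25/3
Compute y at x=16: y = 25/3 * 16
y = 400/3

400/3


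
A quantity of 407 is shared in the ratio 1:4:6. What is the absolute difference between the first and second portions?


Total parts = 1 + 4 + 6 = 11
Value per part = 407 / 11 = 37
Shares: 1*37=37, 4*37=148, 6*37=222
First share = 37, second share = 148
Difference = |37 - 148| = 111

111


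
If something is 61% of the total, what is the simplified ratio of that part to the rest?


Part = 61%, Remainder = 39%
Ratio = 61:39
GCD(61, 39) = 1
Simplify: 61:39 = 61:39

61:39


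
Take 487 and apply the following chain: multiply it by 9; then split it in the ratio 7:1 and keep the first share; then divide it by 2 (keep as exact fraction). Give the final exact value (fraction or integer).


Start with 487.
Step 1: Multiply by 9: 487 * 9 = 4383
Step 2: Split 7:1, first share = 4383 * 7/8 = 30681/8
Step 3: Divide by 2: 30681/8 / 2 = 30681/16
Final result = 30681/16

30681/16


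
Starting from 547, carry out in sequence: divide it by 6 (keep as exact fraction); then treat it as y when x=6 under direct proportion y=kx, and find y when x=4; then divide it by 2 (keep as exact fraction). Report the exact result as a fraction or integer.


Start with 547.
Step 1: Divide by 6: 547 / 6 = 547/6
Step 2: Direct prop: k = (547/6)/6; new y = k*4 = 547/6*4/6 = 547/9
Step 3: Divide by 2: 547/9 / 2 = 547/18
Final result = 547/18

547/18


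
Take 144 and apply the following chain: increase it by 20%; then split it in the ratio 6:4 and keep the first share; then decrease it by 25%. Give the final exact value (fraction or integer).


Start with 144.
Step 1: Increase by 20%: 144 * 120/100 = 864/5
Step 2: Split 6:4, first share = 864/5 * 6/10 = 2592/25
Step 3: Decrease by 25%: 2592/25 * 75/100 = 1944/25
Final result = 1944/25

1944/25


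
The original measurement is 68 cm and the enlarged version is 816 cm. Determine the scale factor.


Original length = 68 cm
Scaled length = 816 cm
Scale factor = 816 / 68
= 12

12


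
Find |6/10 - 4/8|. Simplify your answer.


Simplify: 6/10 = 3/5 and 4/8 = 1/2
Find common denominator: LCD = 10
Convert: 6/10 and 5/10
Difference = |6 - 5|/10 = 1/10
Simplified = 1/10

1/10


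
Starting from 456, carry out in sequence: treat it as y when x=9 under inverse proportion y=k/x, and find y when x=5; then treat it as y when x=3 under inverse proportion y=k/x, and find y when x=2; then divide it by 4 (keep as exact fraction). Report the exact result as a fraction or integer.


Start with 456.
Step 1: Inverse prop: k = (456)*9; new y = k/5 = 456*9/5 = 4104/5
Step 2: Inverse prop: k = (4104/5)*3; new y = k/2 = 4104/5*3/2 = 6156/5
Step 3: Divide by 4: 6156/5 / 4 = 1539/5
Final result = 1539/5

1539/5


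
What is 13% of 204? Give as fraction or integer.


Compute 13% of 204
Convert percentage: 13% = 13/100
Multiply: 204 * 13/100
= 2652/100
= 663/25

663/25


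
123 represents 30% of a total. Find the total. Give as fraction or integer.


Given: 123 is 30% of the whole
Set up: 123 = 30/100 * whole
whole = 123 * 100 / 30
whole = 12300 / 30
whole = 410

410


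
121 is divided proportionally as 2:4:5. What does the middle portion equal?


Ratio = 2:4:5
Total parts = 2 + 4 + 5 = 11
Value per part = 121 / 11 = 11
First share = 2 * 11 = 22
Middle share = 4 * 11 = 44
Third share = 5 * 11 = 55

44


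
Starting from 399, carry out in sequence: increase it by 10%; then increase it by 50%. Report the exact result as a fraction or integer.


Start with 399.
Step 1: Increase by 10%: 399 * 110/100 = 4389/10
Step 2: Increase by 50%: 4389/10 * 150/100 = 13167/20
Final result = 13167/20

13167/20


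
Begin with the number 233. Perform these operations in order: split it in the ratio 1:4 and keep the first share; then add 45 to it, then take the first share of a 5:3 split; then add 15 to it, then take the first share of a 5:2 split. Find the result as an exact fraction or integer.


Start with 233.
Step 1: Split 1:4, first share = 233 * 1/5 = 233/5
Step 2: Add 45: 233/5+45=458/5; split 5:3 first = 458/5*5/8 = 229/4
Step 3: Add 15: 229/4+15=289/4; split 5:2 first = 289/4*5/7 = 1445/28
Final result = 1445/28

1445/28


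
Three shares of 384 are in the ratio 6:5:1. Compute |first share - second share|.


Total parts = 6 + 5 + 1 = 12
Value per part = 384 / 12 = 32
Shares: 6*32=192, 5*32=160, 1*32=32
First share = 192, second share = 160
Difference = |192 - 160| = 32

32


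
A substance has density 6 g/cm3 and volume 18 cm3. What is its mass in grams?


Using mass = density * volume
Density = 6 g/cm3
Volume = 18 cm3
Mass = 6 * 18
= 108 g

108


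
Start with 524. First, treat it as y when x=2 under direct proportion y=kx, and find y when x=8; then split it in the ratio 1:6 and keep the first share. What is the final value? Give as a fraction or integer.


Start with 524.
Step 1: Direct prop: k = (524)/2; new y = k*8 = 524*8/2 = 2096
Step 2: Split 1:6, first share = 2096 * 1/7 = 2096/7
Final result = 2096/7

2096/7


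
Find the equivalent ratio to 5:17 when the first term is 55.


Original ratio: 5:17
First term target: 55
Scale factor = 55 / 5 = 11
Multiply second term: 17 * 11 = 187
Equivalent ratio = 55:187

55:187


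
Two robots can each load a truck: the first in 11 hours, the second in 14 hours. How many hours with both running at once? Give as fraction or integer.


Rate of A = 1/11 job per hour
Rate of B = 1/14 job per hour
Combined rate = 1/11 + 1/14
Find common denominator: (14 + 11)/(11*14) = 25/154
Combined rate = 25/154 job per hour
Time together = 1 / (25/154) = 154/25 hours

154/25


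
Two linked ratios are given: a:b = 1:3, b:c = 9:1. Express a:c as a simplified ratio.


Given a:b = 1:3 and b:c = 9:1
Make b consistent. Multiply first ratio by 9: a:b = 9:27
Multiply second ratio by 3: b:c = 27:3
Now b = 27 in both, so a:b:c = 9:27:3
Therefore a:c = 9:3
Simplify by GCD: a:c = 3:1

3:1


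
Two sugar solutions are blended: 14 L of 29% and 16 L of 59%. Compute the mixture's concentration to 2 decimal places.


Solute in mixture 1 = 29% of 14 L = 14*29/100 = 203/50 L
Solute in mixture 2 = 59% of 16 L = 16*59/100 = 236/25 L
Total solute = 203/50 + 236/25 = 27/2 L
Total volume = 14 + 16 = 30 L
Final concentration = 27/2/30 * 100 = 45.00%

45.00


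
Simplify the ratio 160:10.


Find GCD(160, 10)
GCD = 10
Divide both by 10: 160/10 = 16, 10/10 = 1
Simplified ratio = 16:1

16:1


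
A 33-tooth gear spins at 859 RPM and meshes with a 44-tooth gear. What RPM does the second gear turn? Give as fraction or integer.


Gear ratio: teeth_A * RPM_A = teeth_B * RPM_B
33 * 859 = 44 * RPM_B
28347 = 44 * RPM_B
RPM_B = 28347 / 44
RPM_B = 2577/4

2577/4


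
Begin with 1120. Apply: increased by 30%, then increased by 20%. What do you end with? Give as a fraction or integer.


Start: 1120
Step 1: increase by 30% => multiply by 130/100
  1120 * 130/100 = 1456
Step 2: increase by 20% => multiply by 120/100
  1456 * 120/100 = 8736/5
Final value = 8736/5

8736/5


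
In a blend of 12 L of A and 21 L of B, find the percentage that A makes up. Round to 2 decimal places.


Volume of A = 12 L
Volume of B = 21 L
Total volume = 12 + 21 = 33 L
Percentage of A = (12/33) * 100
= 36.36%

36.36


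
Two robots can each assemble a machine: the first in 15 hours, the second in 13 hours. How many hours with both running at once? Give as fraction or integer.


Rate of A = 1/15 job per hour
Rate of B = 1/13 job per hour
Combined rate = 1/15 + 1/13
Find common denominator: (13 + 15)/(15*13) = 28/195
Combined rate = 28/195 job per hour
Time together = 1 / (28/195) = 195/28 hours

195/28


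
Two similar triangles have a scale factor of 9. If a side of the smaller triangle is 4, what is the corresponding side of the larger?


Similar triangles have proportional sides
Scale factor = 9
Smaller side = 4
Corresponding larger side = 4 * 9
= 36

36


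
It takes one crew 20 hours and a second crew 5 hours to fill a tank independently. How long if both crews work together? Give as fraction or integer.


Rate of A = 1/20 job per hour
Rate of B = 1/5 job per hour
Combined rate = 1/20 + 1/5
Find common denominator: (5 + 20)/(20*5) = 25/100
Combined rate = 1/4 job per hour
Time together = 1 / (1/4) = 4 hours

4


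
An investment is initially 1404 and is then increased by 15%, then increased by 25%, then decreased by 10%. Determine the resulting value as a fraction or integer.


Start: 1404
Step 1: increase by 15% => multiply by 115/100
  1404 * 115/100 = 8073/5
Step 2: increase by 25% => multiply by 125/100
  8073/5 * 125/100 = 8073/4
Step 3: decrease by 10% => multiply by 90/100
  8073/4 * 90/100 = 72657/40
Final value = 72657/40

72657/40


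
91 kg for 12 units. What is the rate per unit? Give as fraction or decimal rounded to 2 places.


Total kg = 91
Number of units = 12
Unit rate = 91 / 12
= 7.58 kg per unit

7.58


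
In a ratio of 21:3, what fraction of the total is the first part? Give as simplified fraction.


Total parts = 21 + 3 = 24
First part fraction = 21/24
Simplify: 21/24 = 7/8

7/8


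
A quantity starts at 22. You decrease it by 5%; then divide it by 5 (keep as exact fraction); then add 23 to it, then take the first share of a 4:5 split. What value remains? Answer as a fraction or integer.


Start with 22.
Step 1: Decrease by 5%: 22 * 95/100 = 209/10
Step 2: Divide by 5: 209/10 / 5 = 209/50
Step 3: Add 23: 209/50+23=1359/50; split 4:5 first = 1359/50*4/9 = 302/25
Final result = 302/25

302/25


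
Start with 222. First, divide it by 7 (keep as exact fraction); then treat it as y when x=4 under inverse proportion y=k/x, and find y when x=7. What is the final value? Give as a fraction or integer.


Start with 222.
Step 1: Divide by 7: 222 / 7 = 222/7
Step 2: Inverse prop: k = (222/7)*4; new y = k/7 = 222/7*4/7 = 888/49
Final result = 888/49

888/49


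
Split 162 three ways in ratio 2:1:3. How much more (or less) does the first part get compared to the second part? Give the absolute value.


Total parts = 2 + 1 + 3 = 6
Value per part = 162 / 6 = 27
Shares: 2*27=54, 1*27=27, 3*27=81
First share = 54, second share = 27
Difference = |54 - 27| = 27

27


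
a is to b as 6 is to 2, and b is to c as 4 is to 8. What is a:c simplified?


Given a:b = 6:2 and b:c = 4:8
Make b consistent. Multiply first ratio by 4: a:b = 24:8
Multiply second ratio by 2: b:c = 8:16
Now b = 8 in both, so a:b:c = 24:8:16
Therefore a:c = 24:16
Simplify by GCD: a:c = 3:2

3:2


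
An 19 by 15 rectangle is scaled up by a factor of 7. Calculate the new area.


Original dimensions: 19 x 15
Enlargement factor = 7
New width = 19 * 7 = 133
New height = 15 * 7 = 105
New area = 133 * 105 = 13965

13965


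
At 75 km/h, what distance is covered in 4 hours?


Using distance = speed * time
Speed = 75 km/h
Time = 4 hours
Distance = 75 * 4
= 300 km

300


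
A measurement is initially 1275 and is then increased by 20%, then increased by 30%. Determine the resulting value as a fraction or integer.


Start: 1275
Step 1: increase by 20% => multiply by 120/100
  1275 * 120/100 = 1530
Step 2: increase by 30% => multiply by 130/100
  1530 * 130/100 = 1989
Final value = 1989

1989


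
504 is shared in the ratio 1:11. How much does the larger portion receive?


Total parts = 1 + 11 = 12
Value per part = 504 / 12 = 42
First share = 1 * 42 = 42
Second share = 11 * 42 = 462
Larger share = 462

462


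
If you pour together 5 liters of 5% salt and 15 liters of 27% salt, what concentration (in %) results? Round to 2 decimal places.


Solute in mixture 1 = 5% of 5 L = 5*5/100 = 1/4 L
Solute in mixture 2 = 27% of 15 L = 15*27/100 = 81/20 L
Total solute = 1/4 + 81/20 = 43/10 L
Total volume = 5 + 15 = 20 L
Final concentration = 43/10/20 * 100 = 21.50%

21.50


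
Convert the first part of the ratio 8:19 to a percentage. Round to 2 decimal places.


Total parts = 8 + 19 = 27
First part fraction = 8/27
Percentage = (8/27) * 100
= 0.296296 * 100
= 29.63%

29.63


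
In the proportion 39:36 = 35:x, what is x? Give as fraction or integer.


Setting up: 39/36 = 35/x
Cross multiply: 39 * x = 36 * 35
39x = 1260
x = 1260/39
x = 420/13

420/13


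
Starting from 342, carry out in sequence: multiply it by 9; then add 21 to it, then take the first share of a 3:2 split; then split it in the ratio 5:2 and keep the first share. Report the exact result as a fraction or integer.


Start with 342.
Step 1: Multiply by 9: 342 * 9 = 3078
Step 2: Add 21: 3078+21=3099; split 3:2 first = 3099*3/5 = 9297/5
Step 3: Split 5:2, first share = 9297/5 * 5/7 = 9297/7
Final result = 9297/7

9297/7


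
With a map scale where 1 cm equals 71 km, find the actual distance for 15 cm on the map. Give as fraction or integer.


Map scale: 1 cm = 71 km
Measured distance on map = 15 cm
Set up proportion: 15 * 71 / 1
= 1065 / 1
= 1065 km

1065


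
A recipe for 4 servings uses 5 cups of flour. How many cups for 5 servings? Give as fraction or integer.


Original: 5 cups for 4 servings
Target servings = 5
Scaling factor = 5/4
New amount = 5 * 5/4
= 25/4
= 25/4 cups

25/4


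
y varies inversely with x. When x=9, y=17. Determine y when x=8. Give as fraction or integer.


Inverse proportion: y = k/x
Find k: k = 9 * 17 = 153
Compute y at x=8: y = 153/8
y = 153/8

153/8


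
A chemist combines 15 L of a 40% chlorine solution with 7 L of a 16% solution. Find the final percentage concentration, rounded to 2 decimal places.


Solute in mixture 1 = 40% of 15 L = 15*40/100 = 6 L
Solute in mixture 2 = 16% of 7 L = 7*16/100 = 28/25 L
Total solute = 6 + 28/25 = 178/25 L
Total volume = 15 + 7 = 22 L
Final concentration = 178/25/22 * 100 = 32.36%

32.36


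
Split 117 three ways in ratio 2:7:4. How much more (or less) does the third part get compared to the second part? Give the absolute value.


Total parts = 2 + 7 + 4 = 13
Value per part = 117 / 13 = 9
Shares: 2*9=18, 7*9=63, 4*9=36
Third share = 36, second share = 63
Difference = |36 - 63| = 27

27


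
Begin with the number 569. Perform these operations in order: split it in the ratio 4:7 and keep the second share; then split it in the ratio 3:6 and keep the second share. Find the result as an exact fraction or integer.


Start with 569.
Step 1: Split 4:7, second share = 569 * 7/11 = 3983/11
Step 2: Split 3:6, second share = 3983/11 * 6/9 = 7966/33
Final result = 7966/33

7966/33


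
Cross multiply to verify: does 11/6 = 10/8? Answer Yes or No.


Cross multiply to check 11/6 = 10/8
Left cross product: 11 * 8 = 88
Right cross product: 6 * 10 = 60
88 != 60
Not equal, so proportions differ => No

No


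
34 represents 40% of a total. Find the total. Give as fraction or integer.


Given: 34 is 40% of the whole
Set up: 34 = 40/100 * whole
whole = 34 * 100 / 40
whole = 3400 / 40
whole = 85

85


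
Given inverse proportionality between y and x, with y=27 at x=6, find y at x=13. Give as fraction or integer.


Inverse proportion: y = k/x
Find k: k = 6 * 27 = 162
Compute y at x=13: y = 162/13
y = 162/13

162/13


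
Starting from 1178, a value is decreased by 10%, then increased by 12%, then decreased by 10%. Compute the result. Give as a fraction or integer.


Start: 1178
Step 1: decrease by 10% => multiply by 90/100
  1178 * 90/100 = 5301/5
Step 2: increase by 12% => multiply by 112/100
  5301/5 * 112/100 = 148428/125
Step 3: decrease by 10% => multiply by 90/100
  148428/125 * 90/100 = 667926/625
Final value = 667926/625

667926/625


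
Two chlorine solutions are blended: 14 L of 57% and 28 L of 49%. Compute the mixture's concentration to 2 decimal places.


Solute in mixture 1 = 57% of 14 L = 14*57/100 = 399/50 L
Solute in mixture 2 = 49% of 28 L = 28*49/100 = 343/25 L
Total solute = 399/50 + 343/25 = 217/10 L
Total volume = 14 + 28 = 42 L
Final concentration = 217/10/42 * 100 = 51.67%

51.67


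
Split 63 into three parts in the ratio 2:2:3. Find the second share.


Ratio = 2:2:3
Total parts = 2 + 2 + 3 = 7
Value per part = 63 / 7 = 9
First share = 2 * 9 = 18
Middle share = 2 * 9 = 18
Third share = 3 * 9 = 27

18


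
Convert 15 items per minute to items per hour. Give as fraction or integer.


Converting from per minute to per hour
Rate = 15 items per minute
Multiply by 60: 15 * 60
= 900 items per hour

900


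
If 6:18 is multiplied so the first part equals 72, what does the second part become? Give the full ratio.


Original ratio: 6:18
First term target: 72
Scale factor = 72 / 6 = 12
Multiply second term: 18 * 12 = 216
Equivalent ratio = 72:216

72:216


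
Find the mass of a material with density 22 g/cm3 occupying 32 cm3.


Using mass = density * volume
Density = 22 g/cm3
Volume = 32 cm3
Mass = 22 * 32
= 704 g

704


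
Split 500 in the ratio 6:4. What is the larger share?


Total parts = 6 + 4 = 10
Value per part = 500 / 10 = 50
First share = 6 * 50 = 300
Second share = 4 * 50 = 200
Larger share = 300

300


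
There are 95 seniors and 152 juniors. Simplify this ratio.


Find GCD(95, 152)
GCD = 19
Divide both by 19: 95/19 = 5, 152/19 = 8
Simplified ratio = 5:8

5:8


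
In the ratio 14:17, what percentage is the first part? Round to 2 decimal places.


Total parts = 14 + 17 = 31
First part fraction = 14/31
Percentage = (14/31) * 100
= 0.451613 * 100
= 45.16%

45.16


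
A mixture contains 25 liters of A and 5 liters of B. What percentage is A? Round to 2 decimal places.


Volume of A = 25 L
Volume of B = 5 L
Total volume = 25 + 5 = 30 L
Percentage of A = (25/30) * 100
= 83.33%

83.33


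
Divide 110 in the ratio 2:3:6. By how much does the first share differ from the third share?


Total parts = 2 + 3 + 6 = 11
Value per part = 110 / 11 = 10
Shares: 2*10=20, 3*10=30, 6*10=60
First share = 20, third share = 60
Difference = |20 - 60| = 40

40


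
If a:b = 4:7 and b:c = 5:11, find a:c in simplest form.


Given a:b = 4:7 and b:c = 5:11
Make b consistent. Multiply first ratio by 5: a:b = 20:35
Multiply second ratio by 7: b:c = 35:77
Now b = 35 in both, so a:b:c = 20:35:77
Therefore a:c = 20:77
Simplify by GCD: a:c = 20:77

20:77


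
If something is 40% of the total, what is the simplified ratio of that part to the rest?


Part = 40%, Remainder = 60%
Ratio = 40:60
GCD(40, 60) = 20
Simplify: 2:3 = 2:3

2:3


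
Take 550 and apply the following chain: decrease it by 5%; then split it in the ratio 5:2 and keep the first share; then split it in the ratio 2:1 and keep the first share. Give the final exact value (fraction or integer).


Start with 550.
Step 1: Decrease by 5%: 550 * 95/100 = 1045/2
Step 2: Split 5:2, first share = 1045/2 * 5/7 = 5225/14
Step 3: Split 2:1, first share = 5225/14 * 2/3 = 5225/21
Final result = 5225/21

5225/21


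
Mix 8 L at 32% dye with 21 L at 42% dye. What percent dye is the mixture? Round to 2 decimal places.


Solute in mixture 1 = 32% of 8 L = 8*32/100 = 64/25 L
Solute in mixture 2 = 42% of 21 L = 21*42/100 = 441/50 L
Total solute = 64/25 + 441/50 = 569/50 L
Total volume = 8 + 21 = 29 L
Final concentration = 569/50/29 * 100 = 39.24%

39.24


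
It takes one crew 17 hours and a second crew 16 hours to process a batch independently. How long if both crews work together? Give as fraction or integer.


Rate of A = 1/17 job per hour
Rate of B = 1/16 job per hour
Combined rate = 1/17 + 1/16
Find common denominator: (16 + 17)/(17*16) = 33/272
Combined rate = 33/272 job per hour
Time together = 1 / (33/272) = 272/33 hours

272/33


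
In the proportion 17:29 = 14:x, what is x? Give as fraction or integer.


Setting up: 17/29 = 14/x
Cross multiply: 17 * x = 29 * 14
17x = 406
x = 406/17
x = 406/17

406/17


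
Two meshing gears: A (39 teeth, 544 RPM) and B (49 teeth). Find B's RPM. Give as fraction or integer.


Gear ratio: teeth_A * RPM_A = teeth_B * RPM_B
39 * 544 = 49 * RPM_B
21216 = 49 * RPM_B
RPM_B = 21216 / 49
RPM_B = 21216/49

21216/49


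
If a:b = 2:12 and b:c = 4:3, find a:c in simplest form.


Given a:b = 2:12 and b:c = 4:3
Make b consistent. Multiply first ratio by 4: a:b = 8:48
Multiply second ratio by 12: b:c = 48:36
Now b = 48 in both, so a:b:c = 8:48:36
Therefore a:c = 8:36
Simplify by GCD: a:c = 2:9

2:9


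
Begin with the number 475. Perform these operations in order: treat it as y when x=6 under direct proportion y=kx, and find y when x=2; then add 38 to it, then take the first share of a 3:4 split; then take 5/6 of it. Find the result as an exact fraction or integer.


Start with 475.
Step 1: Direct prop: k = (475)/6; new y = k*2 = 475*2/6 = 475/3
Step 2: Add 38: 475/3+38=589/3; split 3:4 first = 589/3*3/7 = 589/7
Step 3: Take 5/6: 589/7 * 5/6 = 2945/42
Final result = 2945/42

2945/42


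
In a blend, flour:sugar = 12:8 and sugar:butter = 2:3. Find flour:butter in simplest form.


Given a:b = 12:8 and b:c = 2:3
Make b consistent. Multiply first ratio by 2: a:b = 24:16
Multiply second ratio by 8: b:c = 16:24
Now b = 16 in both, so a:b:c = 24:16:24
Therefore a:c = 24:24
Simplify by GCD: a:c = 1:1

1:1


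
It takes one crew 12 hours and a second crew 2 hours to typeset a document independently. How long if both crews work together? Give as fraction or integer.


Rate of A = 1/12 job per hour
Rate of B = 1/2 job per hour
Combined rate = 1/12 + 1/2
Find common denominator: (2 + 12)/(12*2) = 14/24
Combined rate = 7/12 job per hour
Time together = 1 / (7/12) = 12/7 hours

12/7


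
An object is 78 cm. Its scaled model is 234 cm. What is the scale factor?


Original length = 78 cm
Scaled length = 234 cm
Scale factor = 234 / 78
= 3

3


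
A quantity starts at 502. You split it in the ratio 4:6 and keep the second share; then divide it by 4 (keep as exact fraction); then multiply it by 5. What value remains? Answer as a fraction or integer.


Start with 502.
Step 1: Split 4:6, second share = 502 * 6/10 = 1506/5
Step 2: Divide by 4: 1506/5 / 4 = 753/10
Step 3: Multiply by 5: 753/10 * 5 = 753/2
Final result = 753/2

753/2


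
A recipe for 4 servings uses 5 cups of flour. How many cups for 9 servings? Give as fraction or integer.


Original: 5 cups for 4 servings
Target servings = 9
Scaling factor = 9/4
New amount = 5 * 9/4
= 45/4
= 45/4 cups

45/4


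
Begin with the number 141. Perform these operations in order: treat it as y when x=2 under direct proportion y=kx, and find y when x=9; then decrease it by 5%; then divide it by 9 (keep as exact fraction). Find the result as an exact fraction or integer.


Start with 141.
Step 1: Direct prop: k = (141)/2; new y = k*9 = 141*9/2 = 1269/2
Step 2: Decrease by 5%: 1269/2 * 95/100 = 24111/40
Step 3: Divide by 9: 24111/40 / 9 = 2679/40
Final result = 2679/40

2679/40


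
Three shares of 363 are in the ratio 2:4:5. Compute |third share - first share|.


Total parts = 2 + 4 + 5 = 11
Value per part = 363 / 11 = 33
Shares: 2*33=66, 4*33=132, 5*33=165
Third share = 165, first share = 66
Difference = |165 - 66| = 99

99


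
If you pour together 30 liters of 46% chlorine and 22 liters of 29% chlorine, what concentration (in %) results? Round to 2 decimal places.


Solute in mixture 1 = 46% of 30 L = 30*46/100 = 69/5 L
Solute in mixture 2 = 29% of 22 L = 22*29/100 = 319/50 L
Total solute = 69/5 + 319/50 = 1009/50 L
Total volume = 30 + 22 = 52 L
Final concentration = 1009/50/52 * 100 = 38.81%

38.81


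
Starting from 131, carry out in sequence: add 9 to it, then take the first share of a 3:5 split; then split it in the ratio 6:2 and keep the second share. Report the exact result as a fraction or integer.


Start with 131.
Step 1: Add 9: 131+9=140; split 3:5 first = 140*3/8 = 105/2
Step 2: Split 6:2, second share = 105/2 * 2/8 = 105/8
Final result = 105/8

105/8


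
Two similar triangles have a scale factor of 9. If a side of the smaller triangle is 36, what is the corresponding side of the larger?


Similar triangles have proportional sides
Scale factor = 9
Smaller side = 36
Corresponding larger side = 36 * 9
= 324

324


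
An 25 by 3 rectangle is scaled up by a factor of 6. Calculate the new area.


Original dimensions: 25 x 3
Enlargement factor = 6
New width = 25 * 6 = 150
New height = 3 * 6 = 18
New area = 150 * 18 = 2700

2700


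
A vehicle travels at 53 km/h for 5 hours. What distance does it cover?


Using distance = speed * time
Speed = 53 km/h
Time = 5 hours
Distance = 53 * 5
= 265 km

265


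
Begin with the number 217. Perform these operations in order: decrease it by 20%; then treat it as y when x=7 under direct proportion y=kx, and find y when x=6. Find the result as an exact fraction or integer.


Start with 217.
Step 1: Decrease by 20%: 217 * 80/100 = 868/5
Step 2: Direct prop: k = (868/5)/7; new y = k*6 = 868/5*6/7 = 744/5
Final result = 744/5

744/5


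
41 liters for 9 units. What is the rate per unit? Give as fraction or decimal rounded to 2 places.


Total liters = 41
Number of units = 9
Unit rate = 41 / 9
= 4.56 liters per unit

4.56


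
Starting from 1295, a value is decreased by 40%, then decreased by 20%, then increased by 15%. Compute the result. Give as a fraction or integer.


Start: 1295
Step 1: decrease by 40% => multiply by 60/100
  1295 * 60/100 = 777
Step 2: decrease by 20% => multiply by 80/100
  777 * 80/100 = 3108/5
Step 3: increase by 15% => multiply by 115/100
  3108/5 * 115/100 = 17871/25
Final value = 17871/25

17871/25


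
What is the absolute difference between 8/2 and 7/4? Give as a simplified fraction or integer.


Simplify: 8/2 = 4 and 7/4 = 7/4
Find common denominator: LCD = 4
Convert: 16/4 and 7/4
Difference = |16 - 7|/4 = 9/4
Simplified = 9/4

9/4


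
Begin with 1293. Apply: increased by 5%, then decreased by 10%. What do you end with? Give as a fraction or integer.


Start: 1293
Step 1: increase by 5% => multiply by 105/100
  1293 * 105/100 = 27153/20
Step 2: decrease by 10% => multiply by 90/100
  27153/20 * 90/100 = 244377/200
Final value = 244377/200

244377/200


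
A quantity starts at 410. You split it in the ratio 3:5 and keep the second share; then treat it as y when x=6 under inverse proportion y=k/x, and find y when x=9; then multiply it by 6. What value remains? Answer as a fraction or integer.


Start with 410.
Step 1: Split 3:5, second share = 410 * 5/8 = 1025/4
Step 2: Inverse prop: k = (1025/4)*6; new y = k/9 = 1025/4*6/9 = 1025/6
Step 3: Multiply by 6: 1025/6 * 6 = 1025
Final result = 1025

1025


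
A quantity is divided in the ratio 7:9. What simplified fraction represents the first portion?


Total parts = 7 + 9 = 16
First part fraction = 7/16
Simplify: 7/16 = 7/16

7/16


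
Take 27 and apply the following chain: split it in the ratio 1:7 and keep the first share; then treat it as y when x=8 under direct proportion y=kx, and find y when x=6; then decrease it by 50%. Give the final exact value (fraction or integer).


Start with 27.
Step 1: Split 1:7, first share = 27 * 1/8 = 27/8
Step 2: Direct prop: k = (27/8)/8; new y = k*6 = 27/8*6/8 = 81/32
Step 3: Decrease by 50%: 81/32 * 50/100 = 81/64
Final result = 81/64

81/64


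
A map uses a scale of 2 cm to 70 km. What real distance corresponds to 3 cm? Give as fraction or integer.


Map scale: 2 cm = 70 km
Measured distance on map = 3 cm
Set up proportion: 3 * 70 / 2
= 210 / 2
= 105 km

105


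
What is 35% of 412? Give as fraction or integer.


Compute 35% of 412
Convert percentage: 35% = 35/100
Multiply: 412 * 35/100
= 14420/100
= 721/5

721/5


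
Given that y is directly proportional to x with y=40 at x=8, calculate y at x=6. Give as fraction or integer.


Direct proportion: y = kx
Find k: k = 40/8 = 5
Compute y at x=6: y = 5 * 6
y = 30

30


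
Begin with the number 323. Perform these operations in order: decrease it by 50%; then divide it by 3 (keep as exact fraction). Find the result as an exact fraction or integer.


Start with 323.
Step 1: Decrease by 50%: 323 * 50/100 = 323/2
Step 2: Divide by 3: 323/2 / 3 = 323/6
Final result = 323/6

323/6


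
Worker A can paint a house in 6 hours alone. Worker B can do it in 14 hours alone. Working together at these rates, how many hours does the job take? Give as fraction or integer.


Rate of A = 1/6 job per hour
Rate of B = 1/14 job per hour
Combined rate = 1/6 + 1/14
Find common denominator: (14 + 6)/(6*14) = 20/84
Combined rate = 5/21 job per hour
Time together = 1 / (5/21) = 21/5 hours

21/5


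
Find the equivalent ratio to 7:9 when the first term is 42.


Original ratio: 7:9
First term target: 42
Scale factor = 42 / 7 = 6
Multiply second term: 9 * 6 = 54
Equivalent ratio = 42:54

42:54


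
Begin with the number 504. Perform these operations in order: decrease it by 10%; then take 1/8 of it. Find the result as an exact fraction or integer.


Start with 504.
Step 1: Decrease by 10%: 504 * 90/100 = 2268/5
Step 2: Take 1/8: 2268/5 * 1/8 = 567/10
Final result = 567/10

567/10


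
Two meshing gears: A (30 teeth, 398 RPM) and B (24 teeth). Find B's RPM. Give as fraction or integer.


Gear ratio: teeth_A * RPM_A = teeth_B * RPM_B
30 * 398 = 24 * RPM_B
11940 = 24 * RPM_B
RPM_B = 11940 / 24
RPM_B = 995/2

995/2


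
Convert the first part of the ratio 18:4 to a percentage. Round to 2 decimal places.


Total parts = 18 + 4 = 22
First part fraction = 18/22
Percentage = (18/22) * 100
= 0.818182 * 100
= 81.82%

81.82


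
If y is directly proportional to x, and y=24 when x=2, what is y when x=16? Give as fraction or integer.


Direct proportion: y = kx
Find k: k = 24/2 = 12
Compute y at x=16: y = 12 * 16
y = 192

192


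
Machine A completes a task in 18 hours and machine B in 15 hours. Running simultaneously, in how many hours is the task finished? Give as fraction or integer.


Rate of A = 1/18 job per hour
Rate of B = 1/15 job per hour
Combined rate = 1/18 + 1/15
Find common denominator: (15 + 18)/(18*15) = 33/270
Combined rate = 11/90 job per hour
Time together = 1 / (11/90) = 90/11 hours

90/11


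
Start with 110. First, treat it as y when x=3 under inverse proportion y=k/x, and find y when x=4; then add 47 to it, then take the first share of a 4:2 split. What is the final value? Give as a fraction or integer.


Start with 110.
Step 1: Inverse prop: k = (110)*3; new y = k/4 = 110*3/4 = 165/2
Step 2: Add 47: 165/2+47=259/2; split 4:2 first = 259/2*4/6 = 259/3
Final result = 259/3

259/3


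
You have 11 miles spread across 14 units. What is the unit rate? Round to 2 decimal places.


Total miles = 11
Number of units = 14
Unit rate = 11 / 14
= 0.79 miles per unit

0.79


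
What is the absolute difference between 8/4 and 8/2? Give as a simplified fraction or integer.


Simplify: 8/4 = 2 and 8/2 = 4
Find common denominator: LCD = 1
Convert: 2/1 and 4/1
Difference = |2 - 4|/1 = 2/1
Simplified = 2

2


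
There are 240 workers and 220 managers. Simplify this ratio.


Find GCD(240, 220)
GCD = 20
Divide both by 20: 240/20 = 12, 220/20 = 11
Simplified ratio = 12:11

12:11


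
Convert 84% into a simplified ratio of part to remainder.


Part = 84%, Remainder = 16%
Ratio = 84:16
GCD(84, 16) = 4
Simplify: 21:4 = 21:4

21:4


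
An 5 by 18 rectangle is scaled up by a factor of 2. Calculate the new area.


Original dimensions: 5 x 18
Enlargement factor = 2
New width = 5 * 2 = 10
New height = 18 * 2 = 36
New area = 10 * 36 = 360

360


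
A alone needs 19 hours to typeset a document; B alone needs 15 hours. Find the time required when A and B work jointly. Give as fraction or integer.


Rate of A = 1/19 job per hour
Rate of B = 1/15 job per hour
Combined rate = 1/19 + 1/15
Find common denominator: (15 + 19)/(19*15) = 34/285
Combined rate = 34/285 job per hour
Time together = 1 / (34/285) = 285/34 hours

285/34


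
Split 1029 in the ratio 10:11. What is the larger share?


Total parts = 10 + 11 = 21
Value per part = 1029 / 21 = 49
First share = 10 * 49 = 490
Second share = 11 * 49 = 539
Larger share = 539

539


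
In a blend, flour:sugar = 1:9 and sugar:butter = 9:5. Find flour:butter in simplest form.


Given a:b = 1:9 and b:c = 9:5
Make b consistent. Multiply first ratio by 9: a:b = 9:81
Multiply second ratio by 9: b:c = 81:45
Now b = 81 in both, so a:b:c = 9:81:45
Therefore a:c = 9:45
Simplify by GCD: a:c = 1:5

1:5


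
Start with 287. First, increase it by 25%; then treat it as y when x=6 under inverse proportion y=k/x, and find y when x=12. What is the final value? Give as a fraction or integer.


Start with 287.
Step 1: Increase by 25%: 287 * 125/100 = 1435/4
Step 2: Inverse prop: k = (1435/4)*6; new y = k/12 = 1435/4*6/12 = 1435/8
Final result = 1435/8

1435/8


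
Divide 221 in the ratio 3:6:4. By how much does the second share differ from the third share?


Total parts = 3 + 6 + 4 = 13
Value per part = 221 / 13 = 17
Shares: 3*17=51, 6*17=102, 4*17=68
Second share = 102, third share = 68
Difference = |102 - 68| = 34

34


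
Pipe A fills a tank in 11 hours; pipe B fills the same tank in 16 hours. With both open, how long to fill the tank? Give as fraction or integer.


Rate of A = 1/11 job per hour
Rate of B = 1/16 job per hour
Combined rate = 1/11 + 1/16
Find common denominator: (16 + 11)/(11*16) = 27/176
Combined rate = 27/176 job per hour
Time together = 1 / (27/176) = 176/27 hours

176/27


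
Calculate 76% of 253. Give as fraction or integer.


Compute 76% of 253
Convert percentage: 76% = 76/100
Multiply: 253 * 76/100
= 19228/100
= 4807/25

4807/25


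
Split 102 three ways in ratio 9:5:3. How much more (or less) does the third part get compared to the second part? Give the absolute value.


Total parts = 9 + 5 + 3 = 17
Value per part = 102 / 17 = 6
Shares: 9*6=54, 5*6=30, 3*6=18
Third share = 18, second share = 30
Difference = |18 - 30| = 12

12


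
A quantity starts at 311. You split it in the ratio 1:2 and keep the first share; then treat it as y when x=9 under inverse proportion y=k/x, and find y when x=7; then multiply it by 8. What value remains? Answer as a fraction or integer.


Start with 311.
Step 1: Split 1:2, first share = 311 * 1/3 = 311/3
Step 2: Inverse prop: k = (311/3)*9; new y = k/7 = 311/3*9/7 = 933/7
Step 3: Multiply by 8: 933/7 * 8 = 7464/7
Final result = 7464/7

7464/7


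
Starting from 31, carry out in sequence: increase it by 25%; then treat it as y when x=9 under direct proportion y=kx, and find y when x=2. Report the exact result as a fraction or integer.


Start with 31.
Step 1: Increase by 25%: 31 * 125/100 = 155/4
Step 2: Direct prop: k = (155/4)/9; new y = k*2 = 155/4*2/9 = 155/18
Final result = 155/18

155/18


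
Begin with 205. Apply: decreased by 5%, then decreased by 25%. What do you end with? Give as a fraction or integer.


Start: 205
Step 1: decrease by 5% => multiply by 95/100
  205 * 95/100 = 779/4
Step 2: decrease by 25% => multiply by 75/100
  779/4 * 75/100 = 2337/16
Final value = 2337/16

2337/16


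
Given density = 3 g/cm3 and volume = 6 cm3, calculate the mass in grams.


Using mass = density * volume
Density = 3 g/cm3
Volume = 6 cm3
Mass = 3 * 6
= 18 g

18


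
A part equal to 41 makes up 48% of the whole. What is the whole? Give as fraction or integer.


Given: 41 is 48% of the whole
Set up: 41 = 48/100 * whole
whole = 41 * 100 / 48
whole = 4100 / 48
whole = 1025/12

1025/12


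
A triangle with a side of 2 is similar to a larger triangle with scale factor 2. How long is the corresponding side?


Similar triangles have proportional sides
Scale factor = 2
Smaller side = 2
Corresponding larger side = 2 * 2
= 4

4


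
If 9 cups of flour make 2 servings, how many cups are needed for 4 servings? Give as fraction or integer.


Original: 9 cups for 2 servings
Target servings = 4
Scaling factor = 4/2
New amount = 9 * 4/2
= 36/2
= 18 cups

18


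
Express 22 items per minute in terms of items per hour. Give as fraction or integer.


Converting from per minute to per hour
Rate = 22 items per minute
Multiply by 60: 22 * 60
= 1320 items per hour

1320


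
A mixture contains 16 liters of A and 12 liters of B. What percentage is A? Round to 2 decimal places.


Volume of A = 16 L
Volume of B = 12 L
Total volume = 16 + 12 = 28 L
Percentage of A = (16/28) * 100
= 57.14%

57.14


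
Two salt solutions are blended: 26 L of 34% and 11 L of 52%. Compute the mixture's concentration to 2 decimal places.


Solute in mixture 1 = 34% of 26 L = 26*34/100 = 221/25 L
Solute in mixture 2 = 52% of 11 L = 11*52/100 = 143/25 L
Total solute = 221/25 + 143/25 = 364/25 L
Total volume = 26 + 11 = 37 L
Final concentration = 364/25/37 * 100 = 39.35%

39.35


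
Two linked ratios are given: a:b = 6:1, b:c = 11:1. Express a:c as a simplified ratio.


Given a:b = 6:1 and b:c = 11:1
Make b consistent. Multiply first ratio by 11: a:b = 66:11
Multiply second ratio by 1: b:c = 11:1
Now b = 11 in both, so a:b:c = 66:11:1
Therefore a:c = 66:1
Simplify by GCD: a:c = 66:1

66:1


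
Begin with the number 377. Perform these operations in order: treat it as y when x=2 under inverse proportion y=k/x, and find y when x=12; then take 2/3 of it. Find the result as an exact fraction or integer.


Start with 377.
Step 1: Inverse prop: k = (377)*2; new y = k/12 = 377*2/12 = 377/6
Step 2: Take 2/3: 377/6 * 2/3 = 377/9
Final result = 377/9

377/9


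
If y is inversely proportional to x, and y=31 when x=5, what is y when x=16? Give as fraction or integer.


Inverse proportion: y = k/x
Find k: k = 5 * 31 = 155
Compute y at x=16: y = 155/16
y = 155/16

155/16


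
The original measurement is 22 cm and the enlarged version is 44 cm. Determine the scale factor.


Original length = 22 cm
Scaled length = 44 cm
Scale factor = 44 / 22
= 2

2


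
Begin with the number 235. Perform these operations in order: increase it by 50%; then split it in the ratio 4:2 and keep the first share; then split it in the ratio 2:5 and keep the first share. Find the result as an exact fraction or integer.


Start with 235.
Step 1: Increase by 50%: 235 * 150/100 = 705/2
Step 2: Split 4:2, first share = 705/2 * 4/6 = 235
Step 3: Split 2:5, first share = 235 * 2/7 = 470/7
Final result = 470/7

470/7


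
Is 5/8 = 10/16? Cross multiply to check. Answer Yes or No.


Cross multiply to check 5/8 = 10/16
Left cross product: 5 * 16 = 80
Right cross product: 8 * 10 = 80
80 = 80
Equal, so proportions match => Yes

Yes


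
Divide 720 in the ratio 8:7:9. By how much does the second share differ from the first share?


Total parts = 8 + 7 + 9 = 24
Value per part = 720 / 24 = 30
Shares: 8*30=240, 7*30=210, 9*30=270
Second share = 210, first share = 240
Difference = |210 - 240| = 30

30


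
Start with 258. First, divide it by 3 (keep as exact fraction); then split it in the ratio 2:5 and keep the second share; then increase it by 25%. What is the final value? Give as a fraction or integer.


Start with 258.
Step 1: Divide by 3: 258 / 3 = 86
Step 2: Split 2:5, second share = 86 * 5/7 = 430/7
Step 3: Increase by 25%: 430/7 * 125/100 = 1075/14
Final result = 1075/14

1075/14


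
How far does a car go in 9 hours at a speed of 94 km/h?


Using distance = speed * time
Speed = 94 km/h
Time = 9 hours
Distance = 94 * 9
= 846 km

846


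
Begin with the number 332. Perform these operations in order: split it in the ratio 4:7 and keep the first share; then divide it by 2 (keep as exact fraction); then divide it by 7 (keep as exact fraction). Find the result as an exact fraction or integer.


Start with 332.
Step 1: Split 4:7, first share = 332 * 4/11 = 1328/11
Step 2: Divide by 2: 1328/11 / 2 = 664/11
Step 3: Divide by 7: 664/11 / 7 = 664/77
Final result = 664/77

664/77
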